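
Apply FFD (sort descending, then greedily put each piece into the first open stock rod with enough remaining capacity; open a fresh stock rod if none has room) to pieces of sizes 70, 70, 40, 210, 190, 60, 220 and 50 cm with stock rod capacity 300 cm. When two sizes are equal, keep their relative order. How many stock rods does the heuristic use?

4

Sorted descending: 220, 210, 190, 70, 70, 60, 50, 40.
  220 → stock rod 1 (new)  [load 220/300]
  210 → stock rod 2 (new)  [load 210/300]
  190 → stock rod 3 (new)  [load 190/300]
  70 → stock rod 1  [load 290/300]
  70 → stock rod 2  [load 280/300]
  60 → stock rod 3  [load 250/300]
  50 → stock rod 3  [load 300/300]
  40 → stock rod 4 (new)  [load 40/300]
4 stock rods opened.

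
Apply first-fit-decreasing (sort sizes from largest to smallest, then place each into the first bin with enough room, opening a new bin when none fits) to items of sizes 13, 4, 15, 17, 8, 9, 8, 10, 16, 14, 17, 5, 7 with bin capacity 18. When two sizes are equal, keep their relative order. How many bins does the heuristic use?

9

Sorted descending: 17, 17, 16, 15, 14, 13, 10, 9, 8, 8, 7, 5, 4.
  17 → bin 1 (new)  [load 17/18]
  17 → bin 2 (new)  [load 17/18]
  16 → bin 3 (new)  [load 16/18]
  15 → bin 4 (new)  [load 15/18]
  14 → bin 5 (new)  [load 14/18]
  13 → bin 6 (new)  [load 13/18]
  10 → bin 7 (new)  [load 10/18]
  9 → bin 8 (new)  [load 9/18]
  8 → bin 7  [load 18/18]
  8 → bin 8  [load 17/18]
  7 → bin 9 (new)  [load 7/18]
  5 → bin 6  [load 18/18]
  4 → bin 5  [load 18/18]
9 bins opened.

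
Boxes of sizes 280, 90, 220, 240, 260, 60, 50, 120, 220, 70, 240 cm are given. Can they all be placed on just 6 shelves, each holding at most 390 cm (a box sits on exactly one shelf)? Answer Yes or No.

Yes

A valid assignment using 6 shelves:
  shelf 1: 280 + 90 = 370
  shelf 2: 260 + 120 = 380
  shelf 3: 240 + 70 + 60 = 370
  shelf 4: 240 + 50 = 290
  shelf 5: 220 = 220
  shelf 6: 220 = 220
Every load is within 390 cm, so 6 shelves suffice.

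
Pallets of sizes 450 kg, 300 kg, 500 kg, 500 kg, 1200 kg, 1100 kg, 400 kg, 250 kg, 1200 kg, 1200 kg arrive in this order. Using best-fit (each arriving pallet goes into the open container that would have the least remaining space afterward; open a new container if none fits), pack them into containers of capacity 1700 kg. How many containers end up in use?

  450 → container 1 (new)  [load 450/1700]
  300 → container 1  [load 750/1700]
  500 → container 1  [load 1250/1700]
  500 → container 2 (new)  [load 500/1700]
  1200 → container 2  [load 1700/1700]
  1100 → container 3 (new)  [load 1100/1700]
  400 → container 1  [load 1650/1700]
  250 → container 3  [load 1350/1700]
  1200 → container 4 (new)  [load 1200/1700]
  1200 → container 5 (new)  [load 1200/1700]
5 containers opened.

5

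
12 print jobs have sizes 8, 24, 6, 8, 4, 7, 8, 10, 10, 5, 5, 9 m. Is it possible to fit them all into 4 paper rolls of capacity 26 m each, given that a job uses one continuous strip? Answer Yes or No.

No

Total = 104 m; ⌈104/26⌉ = 4.
The bound of 4 does not rule out 4, but exhaustive search shows no assignment into 4 paper rolls of capacity 26 m exists — the minimum is 5.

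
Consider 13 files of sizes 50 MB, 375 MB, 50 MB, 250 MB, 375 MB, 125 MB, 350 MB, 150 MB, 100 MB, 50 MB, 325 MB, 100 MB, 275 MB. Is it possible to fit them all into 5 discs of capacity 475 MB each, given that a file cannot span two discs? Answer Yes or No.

Total = 2575 MB; ⌈2575/475⌉ = 6.
At least 6 discs are required, but only 5 are allowed.

No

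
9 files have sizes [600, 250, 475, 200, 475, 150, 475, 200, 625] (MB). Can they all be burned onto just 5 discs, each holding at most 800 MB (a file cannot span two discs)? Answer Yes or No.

A valid assignment using 5 discs:
  disc 1: 625 + 150 = 775
  disc 2: 600 + 200 = 800
  disc 3: 475 + 250 = 725
  disc 4: 475 + 200 = 675
  disc 5: 475 = 475
Every load is within 800 MB, so 5 discs suffice.

Yes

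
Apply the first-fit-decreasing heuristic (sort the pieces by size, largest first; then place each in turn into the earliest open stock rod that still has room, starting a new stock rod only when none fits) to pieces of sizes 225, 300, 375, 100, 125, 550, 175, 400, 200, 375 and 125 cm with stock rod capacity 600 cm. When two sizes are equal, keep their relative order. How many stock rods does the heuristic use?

Sorted descending: 550, 400, 375, 375, 300, 225, 200, 175, 125, 125, 100.
  550 → stock rod 1 (new)  [load 550/600]
  400 → stock rod 2 (new)  [load 400/600]
  375 → stock rod 3 (new)  [load 375/600]
  375 → stock rod 4 (new)  [load 375/600]
  300 → stock rod 5 (new)  [load 300/600]
  225 → stock rod 3  [load 600/600]
  200 → stock rod 2  [load 600/600]
  175 → stock rod 4  [load 550/600]
  125 → stock rod 5  [load 425/600]
  125 → stock rod 5  [load 550/600]
  100 → stock rod 6 (new)  [load 100/600]
6 stock rods opened.

6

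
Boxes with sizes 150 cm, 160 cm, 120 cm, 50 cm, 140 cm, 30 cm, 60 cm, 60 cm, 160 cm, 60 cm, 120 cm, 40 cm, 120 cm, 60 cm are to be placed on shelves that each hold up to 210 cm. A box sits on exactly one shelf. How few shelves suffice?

7

Total = 160 + 160 + 150 + 140 + 120 + 120 + 120 + 60 + 60 + 60 + 60 + 50 + 40 + 30 = 1330 cm.
Lower bound: ⌈1330/210⌉ = 7 shelves.
A packing using 7 shelves:
  shelf 1: 160 + 50 = 210
  shelf 2: 160 + 40 = 200
  shelf 3: 150 + 60 = 210
  shelf 4: 140 + 60 = 200
  shelf 5: 120 + 60 + 30 = 210
  shelf 6: 120 + 60 = 180
  shelf 7: 120 = 120
This matches the lower bound, so 7 is optimal.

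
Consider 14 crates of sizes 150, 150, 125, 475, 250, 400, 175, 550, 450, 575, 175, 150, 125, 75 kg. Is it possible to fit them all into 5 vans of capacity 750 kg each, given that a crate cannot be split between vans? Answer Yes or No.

Total = 3825 kg; ⌈3825/750⌉ = 6.
At least 6 vans are required, but only 5 are allowed.

No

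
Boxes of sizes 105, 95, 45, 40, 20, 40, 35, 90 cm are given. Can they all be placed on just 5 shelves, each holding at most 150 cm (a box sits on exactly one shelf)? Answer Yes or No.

A valid assignment using 4 shelves:
  shelf 1: 105 + 45 = 150
  shelf 2: 95 + 40 = 135
  shelf 3: 90 + 40 + 20 = 150
  shelf 4: 35 = 35
That uses only 4 ≤ 5, so 5 shelves are enough.

Yes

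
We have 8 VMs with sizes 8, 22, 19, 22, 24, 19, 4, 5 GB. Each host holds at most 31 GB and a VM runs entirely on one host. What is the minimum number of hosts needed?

5

Total = 24 + 22 + 22 + 19 + 19 + 8 + 5 + 4 = 123 GB.
Lower bound: ⌈123/31⌉ = 4 hosts.
Also, 5 VMs each exceed 31/2 GB, and no two of those can share a host, so at least 5 hosts are needed.
A packing using 5 hosts:
  host 1: 24 + 5 = 29
  host 2: 22 + 8 = 30
  host 3: 22 + 4 = 26
  host 4: 19 = 19
  host 5: 19 = 19
This matches the lower bound, so 5 is optimal.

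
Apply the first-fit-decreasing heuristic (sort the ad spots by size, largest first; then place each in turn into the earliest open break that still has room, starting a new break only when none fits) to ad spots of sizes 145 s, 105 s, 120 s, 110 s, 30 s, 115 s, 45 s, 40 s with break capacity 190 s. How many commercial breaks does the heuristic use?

Sorted descending: 145, 120, 115, 110, 105, 45, 40, 30.
  145 → break 1 (new)  [load 145/190]
  120 → break 2 (new)  [load 120/190]
  115 → break 3 (new)  [load 115/190]
  110 → break 4 (new)  [load 110/190]
  105 → break 5 (new)  [load 105/190]
  45 → break 1  [load 190/190]
  40 → break 2  [load 160/190]
  30 → break 2  [load 190/190]
5 commercial breaks opened.

5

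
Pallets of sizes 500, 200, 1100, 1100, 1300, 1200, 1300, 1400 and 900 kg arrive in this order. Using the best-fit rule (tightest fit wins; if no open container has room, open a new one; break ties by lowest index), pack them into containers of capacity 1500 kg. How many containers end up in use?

8

  500 → container 1 (new)  [load 500/1500]
  200 → container 1  [load 700/1500]
  1100 → container 2 (new)  [load 1100/1500]
  1100 → container 3 (new)  [load 1100/1500]
  1300 → container 4 (new)  [load 1300/1500]
  1200 → container 5 (new)  [load 1200/1500]
  1300 → container 6 (new)  [load 1300/1500]
  1400 → container 7 (new)  [load 1400/1500]
  900 → container 8 (new)  [load 900/1500]
8 containers opened.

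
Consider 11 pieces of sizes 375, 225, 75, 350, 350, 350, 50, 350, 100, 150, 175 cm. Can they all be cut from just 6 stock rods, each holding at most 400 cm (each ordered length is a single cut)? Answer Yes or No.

Total = 2550 cm; ⌈2550/400⌉ = 7.
At least 7 stock rods are required, but only 6 are allowed.

No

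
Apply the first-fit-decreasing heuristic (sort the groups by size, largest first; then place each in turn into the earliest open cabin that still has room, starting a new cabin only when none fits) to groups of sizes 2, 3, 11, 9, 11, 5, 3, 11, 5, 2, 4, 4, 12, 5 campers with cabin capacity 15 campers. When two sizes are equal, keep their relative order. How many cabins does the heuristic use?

Sorted descending: 12, 11, 11, 11, 9, 5, 5, 5, 4, 4, 3, 3, 2, 2.
  12 → cabin 1 (new)  [load 12/15]
  11 → cabin 2 (new)  [load 11/15]
  11 → cabin 3 (new)  [load 11/15]
  11 → cabin 4 (new)  [load 11/15]
  9 → cabin 5 (new)  [load 9/15]
  5 → cabin 5  [load 14/15]
  5 → cabin 6 (new)  [load 5/15]
  5 → cabin 6  [load 10/15]
  4 → cabin 2  [load 15/15]
  4 → cabin 3  [load 15/15]
  3 → cabin 1  [load 15/15]
  3 → cabin 4  [load 14/15]
  2 → cabin 6  [load 12/15]
  2 → cabin 6  [load 14/15]
6 cabins opened.

6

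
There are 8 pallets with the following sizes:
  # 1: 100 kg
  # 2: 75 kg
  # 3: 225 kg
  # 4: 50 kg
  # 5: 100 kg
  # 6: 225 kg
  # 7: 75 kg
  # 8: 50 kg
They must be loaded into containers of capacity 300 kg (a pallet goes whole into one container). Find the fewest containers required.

Total = 225 + 225 + 100 + 100 + 75 + 75 + 50 + 50 = 900 kg.
Lower bound: ⌈900/300⌉ = 3 containers.
A packing using 3 containers:
  container 1: 225 + 75 = 300
  container 2: 225 + 75 = 300
  container 3: 100 + 100 + 50 + 50 = 300
This matches the lower bound, so 3 is optimal.

3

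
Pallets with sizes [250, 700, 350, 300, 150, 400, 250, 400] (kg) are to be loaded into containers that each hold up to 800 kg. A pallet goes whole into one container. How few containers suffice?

Total = 700 + 400 + 400 + 350 + 300 + 250 + 250 + 150 = 2800 kg.
Lower bound: ⌈2800/800⌉ = 4 containers.
A packing using 4 containers:
  container 1: 700 = 700
  container 2: 400 + 400 = 800
  container 3: 350 + 300 + 150 = 800
  container 4: 250 + 250 = 500
This matches the lower bound, so 4 is optimal.

4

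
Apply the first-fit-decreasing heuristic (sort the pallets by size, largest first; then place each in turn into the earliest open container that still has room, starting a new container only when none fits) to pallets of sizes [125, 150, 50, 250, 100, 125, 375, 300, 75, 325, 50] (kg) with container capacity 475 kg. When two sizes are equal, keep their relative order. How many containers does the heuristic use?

Sorted descending: 375, 325, 300, 250, 150, 125, 125, 100, 75, 50, 50.
  375 → container 1 (new)  [load 375/475]
  325 → container 2 (new)  [load 325/475]
  300 → container 3 (new)  [load 300/475]
  250 → container 4 (new)  [load 250/475]
  150 → container 2  [load 475/475]
  125 → container 3  [load 425/475]
  125 → container 4  [load 375/475]
  100 → container 1  [load 475/475]
  75 → container 4  [load 450/475]
  50 → container 3  [load 475/475]
  50 → container 5 (new)  [load 50/475]
5 containers opened.

5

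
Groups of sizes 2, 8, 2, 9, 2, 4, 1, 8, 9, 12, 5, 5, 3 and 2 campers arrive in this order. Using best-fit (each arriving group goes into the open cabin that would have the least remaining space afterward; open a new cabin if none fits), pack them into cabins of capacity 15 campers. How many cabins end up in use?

  2 → cabin 1 (new)  [load 2/15]
  8 → cabin 1  [load 10/15]
  2 → cabin 1  [load 12/15]
  9 → cabin 2 (new)  [load 9/15]
  2 → cabin 1  [load 14/15]
  4 → cabin 2  [load 13/15]
  1 → cabin 1  [load 15/15]
  8 → cabin 3 (new)  [load 8/15]
  9 → cabin 4 (new)  [load 9/15]
  12 → cabin 5 (new)  [load 12/15]
  5 → cabin 4  [load 14/15]
  5 → cabin 3  [load 13/15]
  3 → cabin 5  [load 15/15]
  2 → cabin 2  [load 15/15]
5 cabins opened.

5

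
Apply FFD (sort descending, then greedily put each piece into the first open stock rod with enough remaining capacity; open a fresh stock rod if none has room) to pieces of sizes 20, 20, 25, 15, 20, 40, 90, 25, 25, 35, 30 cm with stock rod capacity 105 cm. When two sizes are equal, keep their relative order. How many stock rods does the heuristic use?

4

Sorted descending: 90, 40, 35, 30, 25, 25, 25, 20, 20, 20, 15.
  90 → stock rod 1 (new)  [load 90/105]
  40 → stock rod 2 (new)  [load 40/105]
  35 → stock rod 2  [load 75/105]
  30 → stock rod 2  [load 105/105]
  25 → stock rod 3 (new)  [load 25/105]
  25 → stock rod 3  [load 50/105]
  25 → stock rod 3  [load 75/105]
  20 → stock rod 3  [load 95/105]
  20 → stock rod 4 (new)  [load 20/105]
  20 → stock rod 4  [load 40/105]
  15 → stock rod 1  [load 105/105]
4 stock rods opened.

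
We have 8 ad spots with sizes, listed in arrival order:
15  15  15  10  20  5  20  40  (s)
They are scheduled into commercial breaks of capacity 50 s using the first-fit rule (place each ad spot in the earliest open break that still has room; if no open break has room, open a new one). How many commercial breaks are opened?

  15 → break 1 (new)  [load 15/50]
  15 → break 1  [load 30/50]
  15 → break 1  [load 45/50]
  10 → break 2 (new)  [load 10/50]
  20 → break 2  [load 30/50]
  5 → break 1  [load 50/50]
  20 → break 2  [load 50/50]
  40 → break 3 (new)  [load 40/50]
3 commercial breaks opened.

3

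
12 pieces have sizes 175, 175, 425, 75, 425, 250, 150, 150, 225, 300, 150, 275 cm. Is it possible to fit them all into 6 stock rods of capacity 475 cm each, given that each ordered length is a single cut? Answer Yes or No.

No

Total = 2775 cm; ⌈2775/475⌉ = 6.
The bound of 6 does not rule out 6, but exhaustive search shows no assignment into 6 stock rods of capacity 475 cm exists — the minimum is 7.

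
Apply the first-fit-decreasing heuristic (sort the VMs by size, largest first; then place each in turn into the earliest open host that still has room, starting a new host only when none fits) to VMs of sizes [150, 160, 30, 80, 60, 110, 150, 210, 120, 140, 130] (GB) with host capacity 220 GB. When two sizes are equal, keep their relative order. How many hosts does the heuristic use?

8

Sorted descending: 210, 160, 150, 150, 140, 130, 120, 110, 80, 60, 30.
  210 → host 1 (new)  [load 210/220]
  160 → host 2 (new)  [load 160/220]
  150 → host 3 (new)  [load 150/220]
  150 → host 4 (new)  [load 150/220]
  140 → host 5 (new)  [load 140/220]
  130 → host 6 (new)  [load 130/220]
  120 → host 7 (new)  [load 120/220]
  110 → host 8 (new)  [load 110/220]
  80 → host 5  [load 220/220]
  60 → host 2  [load 220/220]
  30 → host 3  [load 180/220]
8 hosts opened.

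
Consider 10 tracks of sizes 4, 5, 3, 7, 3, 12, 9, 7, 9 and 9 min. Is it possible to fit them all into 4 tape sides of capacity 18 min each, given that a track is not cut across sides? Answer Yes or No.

A valid assignment using 4 tape sides:
  side 1: 12 + 5 = 17
  side 2: 9 + 9 = 18
  side 3: 9 + 7 = 16
  side 4: 7 + 4 + 3 + 3 = 17
Every load is within 18 min, so 4 tape sides suffice.

Yes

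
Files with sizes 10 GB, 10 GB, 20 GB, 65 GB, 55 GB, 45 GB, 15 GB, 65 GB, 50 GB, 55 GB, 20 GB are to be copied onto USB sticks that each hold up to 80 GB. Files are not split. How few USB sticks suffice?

6

Total = 65 + 65 + 55 + 55 + 50 + 45 + 20 + 20 + 15 + 10 + 10 = 410 GB.
Lower bound: ⌈410/80⌉ = 6 USB sticks.
A packing using 6 USB sticks:
  USB stick 1: 65 + 15 = 80
  USB stick 2: 65 + 10 = 75
  USB stick 3: 55 + 20 = 75
  USB stick 4: 55 + 20 = 75
  USB stick 5: 50 + 10 = 60
  USB stick 6: 45 = 45
This matches the lower bound, so 6 is optimal.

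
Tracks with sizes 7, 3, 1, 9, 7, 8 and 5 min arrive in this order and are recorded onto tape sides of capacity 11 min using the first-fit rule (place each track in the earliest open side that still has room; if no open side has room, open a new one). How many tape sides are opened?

5

  7 → side 1 (new)  [load 7/11]
  3 → side 1  [load 10/11]
  1 → side 1  [load 11/11]
  9 → side 2 (new)  [load 9/11]
  7 → side 3 (new)  [load 7/11]
  8 → side 4 (new)  [load 8/11]
  5 → side 5 (new)  [load 5/11]
5 tape sides opened.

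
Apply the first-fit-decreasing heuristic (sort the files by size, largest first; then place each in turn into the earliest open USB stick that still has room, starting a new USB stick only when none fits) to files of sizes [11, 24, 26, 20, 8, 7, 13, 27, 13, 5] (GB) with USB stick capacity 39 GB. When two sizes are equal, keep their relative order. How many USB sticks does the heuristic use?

Sorted descending: 27, 26, 24, 20, 13, 13, 11, 8, 7, 5.
  27 → USB stick 1 (new)  [load 27/39]
  26 → USB stick 2 (new)  [load 26/39]
  24 → USB stick 3 (new)  [load 24/39]
  20 → USB stick 4 (new)  [load 20/39]
  13 → USB stick 2  [load 39/39]
  13 → USB stick 3  [load 37/39]
  11 → USB stick 1  [load 38/39]
  8 → USB stick 4  [load 28/39]
  7 → USB stick 4  [load 35/39]
  5 → USB stick 5 (new)  [load 5/39]
5 USB sticks opened.

5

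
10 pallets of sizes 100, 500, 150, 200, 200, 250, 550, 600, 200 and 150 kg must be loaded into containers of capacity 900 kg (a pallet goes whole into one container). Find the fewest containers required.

Total = 600 + 550 + 500 + 250 + 200 + 200 + 200 + 150 + 150 + 100 = 2900 kg.
Lower bound: ⌈2900/900⌉ = 4 containers.
A packing using 4 containers:
  container 1: 600 + 250 = 850
  container 2: 550 + 200 + 150 = 900
  container 3: 500 + 200 + 200 = 900
  container 4: 150 + 100 = 250
This matches the lower bound, so 4 is optimal.

4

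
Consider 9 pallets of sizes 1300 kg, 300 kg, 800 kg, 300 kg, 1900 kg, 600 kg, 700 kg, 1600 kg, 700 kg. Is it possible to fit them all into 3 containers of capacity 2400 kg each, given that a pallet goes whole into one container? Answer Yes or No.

Total = 8200 kg; ⌈8200/2400⌉ = 4.
At least 4 containers are required, but only 3 are allowed.

No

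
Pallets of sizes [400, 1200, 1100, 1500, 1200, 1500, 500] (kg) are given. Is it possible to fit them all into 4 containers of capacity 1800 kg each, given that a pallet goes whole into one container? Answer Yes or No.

No

Total = 7400 kg; ⌈7400/1800⌉ = 5.
At least 5 containers are required, but only 4 are allowed.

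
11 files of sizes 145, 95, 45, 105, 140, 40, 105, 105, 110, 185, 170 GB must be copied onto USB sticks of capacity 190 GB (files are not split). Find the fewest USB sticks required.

Total = 185 + 170 + 145 + 140 + 110 + 105 + 105 + 105 + 95 + 45 + 40 = 1245 GB.
Lower bound: ⌈1245/190⌉ = 7 USB sticks.
Also, 8 files each exceed 95 GB, and no two of those can share a USB stick, so at least 8 USB sticks are needed.
A packing using 9 USB sticks:
  USB stick 1: 185 = 185
  USB stick 2: 170 = 170
  USB stick 3: 145 + 45 = 190
  USB stick 4: 140 + 40 = 180
  USB stick 5: 110 = 110
  USB stick 6: 105 = 105
  USB stick 7: 105 = 105
  USB stick 8: 105 = 105
  USB stick 9: 95 = 95
No arrangement into 8 USB sticks stays within capacity, so 9 is optimal.

9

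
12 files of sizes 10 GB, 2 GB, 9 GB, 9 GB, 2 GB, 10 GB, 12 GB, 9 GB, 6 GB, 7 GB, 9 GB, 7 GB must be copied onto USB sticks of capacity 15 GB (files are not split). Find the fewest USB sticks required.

8

Total = 12 + 10 + 10 + 9 + 9 + 9 + 9 + 7 + 7 + 6 + 2 + 2 = 92 GB.
Lower bound: ⌈92/15⌉ = 7 USB sticks.
A packing using 8 USB sticks:
  USB stick 1: 12 + 2 = 14
  USB stick 2: 10 + 2 = 12
  USB stick 3: 10 = 10
  USB stick 4: 9 + 6 = 15
  USB stick 5: 9 = 9
  USB stick 6: 9 = 9
  USB stick 7: 9 = 9
  USB stick 8: 7 + 7 = 14
No arrangement into 7 USB sticks stays within capacity, so 8 is optimal.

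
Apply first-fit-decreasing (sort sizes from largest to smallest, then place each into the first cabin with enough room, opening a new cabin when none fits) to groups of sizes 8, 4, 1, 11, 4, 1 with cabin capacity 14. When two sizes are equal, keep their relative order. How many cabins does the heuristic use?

Sorted descending: 11, 8, 4, 4, 1, 1.
  11 → cabin 1 (new)  [load 11/14]
  8 → cabin 2 (new)  [load 8/14]
  4 → cabin 2  [load 12/14]
  4 → cabin 3 (new)  [load 4/14]
  1 → cabin 1  [load 12/14]
  1 → cabin 1  [load 13/14]
3 cabins opened.

3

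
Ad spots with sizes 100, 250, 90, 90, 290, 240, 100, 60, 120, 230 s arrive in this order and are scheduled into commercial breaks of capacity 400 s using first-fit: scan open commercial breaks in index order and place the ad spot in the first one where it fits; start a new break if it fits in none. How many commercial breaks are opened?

5

  100 → break 1 (new)  [load 100/400]
  250 → break 1  [load 350/400]
  90 → break 2 (new)  [load 90/400]
  90 → break 2  [load 180/400]
  290 → break 3 (new)  [load 290/400]
  240 → break 4 (new)  [load 240/400]
  100 → break 2  [load 280/400]
  60 → break 2  [load 340/400]
  120 → break 4  [load 360/400]
  230 → break 5 (new)  [load 230/400]
5 commercial breaks opened.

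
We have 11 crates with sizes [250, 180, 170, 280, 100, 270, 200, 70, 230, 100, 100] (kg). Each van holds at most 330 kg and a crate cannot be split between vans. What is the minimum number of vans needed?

7

Total = 280 + 270 + 250 + 230 + 200 + 180 + 170 + 100 + 100 + 100 + 70 = 1950 kg.
Lower bound: ⌈1950/330⌉ = 6 vans.
Also, 7 crates each exceed 165 kg, and no two of those can share a van, so at least 7 vans are needed.
A packing using 7 vans:
  van 1: 280 = 280
  van 2: 270 = 270
  van 3: 250 + 70 = 320
  van 4: 230 + 100 = 330
  van 5: 200 + 100 = 300
  van 6: 180 + 100 = 280
  van 7: 170 = 170
This matches the lower bound, so 7 is optimal.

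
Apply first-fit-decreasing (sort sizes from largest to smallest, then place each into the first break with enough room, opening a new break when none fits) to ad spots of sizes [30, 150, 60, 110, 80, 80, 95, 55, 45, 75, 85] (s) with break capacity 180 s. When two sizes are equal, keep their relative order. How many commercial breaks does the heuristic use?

Sorted descending: 150, 110, 95, 85, 80, 80, 75, 60, 55, 45, 30.
  150 → break 1 (new)  [load 150/180]
  110 → break 2 (new)  [load 110/180]
  95 → break 3 (new)  [load 95/180]
  85 → break 3  [load 180/180]
  80 → break 4 (new)  [load 80/180]
  80 → break 4  [load 160/180]
  75 → break 5 (new)  [load 75/180]
  60 → break 2  [load 170/180]
  55 → break 5  [load 130/180]
  45 → break 5  [load 175/180]
  30 → break 1  [load 180/180]
5 commercial breaks opened.

5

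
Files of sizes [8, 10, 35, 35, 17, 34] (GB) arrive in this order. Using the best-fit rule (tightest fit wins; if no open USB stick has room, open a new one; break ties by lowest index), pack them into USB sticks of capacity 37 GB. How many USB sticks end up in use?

  8 → USB stick 1 (new)  [load 8/37]
  10 → USB stick 1  [load 18/37]
  35 → USB stick 2 (new)  [load 35/37]
  35 → USB stick 3 (new)  [load 35/37]
  17 → USB stick 1  [load 35/37]
  34 → USB stick 4 (new)  [load 34/37]
4 USB sticks opened.

4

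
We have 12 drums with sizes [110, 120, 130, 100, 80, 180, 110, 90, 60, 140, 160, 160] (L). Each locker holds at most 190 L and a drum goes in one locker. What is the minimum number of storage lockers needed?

9

Total = 180 + 160 + 160 + 140 + 130 + 120 + 110 + 110 + 100 + 90 + 80 + 60 = 1440 L.
Lower bound: ⌈1440/190⌉ = 8 storage lockers.
Also, 9 drums each exceed 95 L, and no two of those can share a locker, so at least 9 storage lockers are needed.
A packing using 9 storage lockers:
  locker 1: 180 = 180
  locker 2: 160 = 160
  locker 3: 160 = 160
  locker 4: 140 = 140
  locker 5: 130 + 60 = 190
  locker 6: 120 = 120
  locker 7: 110 + 80 = 190
  locker 8: 110 = 110
  locker 9: 100 + 90 = 190
This matches the lower bound, so 9 is optimal.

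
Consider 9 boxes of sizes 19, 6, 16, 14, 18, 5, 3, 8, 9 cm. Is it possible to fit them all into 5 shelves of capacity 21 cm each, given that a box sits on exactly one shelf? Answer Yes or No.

A valid assignment using 5 shelves:
  shelf 1: 19 = 19
  shelf 2: 18 + 3 = 21
  shelf 3: 16 + 5 = 21
  shelf 4: 14 + 6 = 20
  shelf 5: 9 + 8 = 17
Every load is within 21 cm, so 5 shelves suffice.

Yes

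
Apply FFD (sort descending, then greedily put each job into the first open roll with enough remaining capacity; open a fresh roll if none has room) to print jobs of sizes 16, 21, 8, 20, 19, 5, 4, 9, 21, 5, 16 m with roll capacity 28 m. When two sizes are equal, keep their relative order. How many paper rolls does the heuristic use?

Sorted descending: 21, 21, 20, 19, 16, 16, 9, 8, 5, 5, 4.
  21 → roll 1 (new)  [load 21/28]
  21 → roll 2 (new)  [load 21/28]
  20 → roll 3 (new)  [load 20/28]
  19 → roll 4 (new)  [load 19/28]
  16 → roll 5 (new)  [load 16/28]
  16 → roll 6 (new)  [load 16/28]
  9 → roll 4  [load 28/28]
  8 → roll 3  [load 28/28]
  5 → roll 1  [load 26/28]
  5 → roll 2  [load 26/28]
  4 → roll 5  [load 20/28]
6 paper rolls opened.

6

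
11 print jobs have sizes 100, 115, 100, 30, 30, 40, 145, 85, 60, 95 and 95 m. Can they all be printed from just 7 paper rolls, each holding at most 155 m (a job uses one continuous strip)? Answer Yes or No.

A valid assignment using 7 paper rolls:
  roll 1: 145 = 145
  roll 2: 115 + 40 = 155
  roll 3: 100 + 30 = 130
  roll 4: 100 + 30 = 130
  roll 5: 95 + 60 = 155
  roll 6: 95 = 95
  roll 7: 85 = 85
Every load is within 155 m, so 7 paper rolls suffice.

Yes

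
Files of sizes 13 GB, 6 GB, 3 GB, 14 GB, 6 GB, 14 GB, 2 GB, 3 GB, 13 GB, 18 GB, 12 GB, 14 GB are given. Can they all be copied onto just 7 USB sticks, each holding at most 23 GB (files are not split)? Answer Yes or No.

A valid assignment using 7 USB sticks:
  USB stick 1: 18 + 3 + 2 = 23
  USB stick 2: 14 + 6 + 3 = 23
  USB stick 3: 14 + 6 = 20
  USB stick 4: 14 = 14
  USB stick 5: 13 = 13
  USB stick 6: 13 = 13
  USB stick 7: 12 = 12
Every load is within 23 GB, so 7 USB sticks suffice.

Yes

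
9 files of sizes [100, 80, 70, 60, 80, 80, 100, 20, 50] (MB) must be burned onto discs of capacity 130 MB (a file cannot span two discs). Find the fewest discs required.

Total = 100 + 100 + 80 + 80 + 80 + 70 + 60 + 50 + 20 = 640 MB.
Lower bound: ⌈640/130⌉ = 5 discs.
Also, 6 files each exceed 65 MB, and no two of those can share a disc, so at least 6 discs are needed.
A packing using 6 discs:
  disc 1: 100 + 20 = 120
  disc 2: 100 = 100
  disc 3: 80 + 50 = 130
  disc 4: 80 = 80
  disc 5: 80 = 80
  disc 6: 70 + 60 = 130
This matches the lower bound, so 6 is optimal.

6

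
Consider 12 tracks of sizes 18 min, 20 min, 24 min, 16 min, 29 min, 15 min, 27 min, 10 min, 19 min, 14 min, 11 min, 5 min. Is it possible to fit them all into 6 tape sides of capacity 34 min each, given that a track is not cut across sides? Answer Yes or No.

Total = 208 min; ⌈208/34⌉ = 7.
At least 7 tape sides are required, but only 6 are allowed.

No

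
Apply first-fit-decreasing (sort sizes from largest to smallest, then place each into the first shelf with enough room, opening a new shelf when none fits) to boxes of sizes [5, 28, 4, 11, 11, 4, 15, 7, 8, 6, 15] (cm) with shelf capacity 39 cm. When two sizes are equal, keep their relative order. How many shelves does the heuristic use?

Sorted descending: 28, 15, 15, 11, 11, 8, 7, 6, 5, 4, 4.
  28 → shelf 1 (new)  [load 28/39]
  15 → shelf 2 (new)  [load 15/39]
  15 → shelf 2  [load 30/39]
  11 → shelf 1  [load 39/39]
  11 → shelf 3 (new)  [load 11/39]
  8 → shelf 2  [load 38/39]
  7 → shelf 3  [load 18/39]
  6 → shelf 3  [load 24/39]
  5 → shelf 3  [load 29/39]
  4 → shelf 3  [load 33/39]
  4 → shelf 3  [load 37/39]
3 shelves opened.

3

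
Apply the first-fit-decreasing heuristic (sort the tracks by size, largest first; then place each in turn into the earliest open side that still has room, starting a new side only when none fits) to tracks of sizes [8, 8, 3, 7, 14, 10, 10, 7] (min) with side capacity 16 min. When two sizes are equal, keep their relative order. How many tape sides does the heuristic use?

5

Sorted descending: 14, 10, 10, 8, 8, 7, 7, 3.
  14 → side 1 (new)  [load 14/16]
  10 → side 2 (new)  [load 10/16]
  10 → side 3 (new)  [load 10/16]
  8 → side 4 (new)  [load 8/16]
  8 → side 4  [load 16/16]
  7 → side 5 (new)  [load 7/16]
  7 → side 5  [load 14/16]
  3 → side 2  [load 13/16]
5 tape sides opened.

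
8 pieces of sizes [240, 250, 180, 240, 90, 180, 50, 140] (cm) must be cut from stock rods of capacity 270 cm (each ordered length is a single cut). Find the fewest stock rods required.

6

Total = 250 + 240 + 240 + 180 + 180 + 140 + 90 + 50 = 1370 cm.
Lower bound: ⌈1370/270⌉ = 6 stock rods.
A packing using 6 stock rods:
  stock rod 1: 250 = 250
  stock rod 2: 240 = 240
  stock rod 3: 240 = 240
  stock rod 4: 180 + 90 = 270
  stock rod 5: 180 + 50 = 230
  stock rod 6: 140 = 140
This matches the lower bound, so 6 is optimal.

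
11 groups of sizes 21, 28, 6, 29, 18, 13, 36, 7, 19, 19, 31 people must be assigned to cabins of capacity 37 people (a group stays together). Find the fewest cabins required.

Total = 36 + 31 + 29 + 28 + 21 + 19 + 19 + 18 + 13 + 7 + 6 = 227 people.
Lower bound: ⌈227/37⌉ = 7 cabins.
A packing using 7 cabins:
  cabin 1: 36 = 36
  cabin 2: 31 + 6 = 37
  cabin 3: 29 + 7 = 36
  cabin 4: 28 = 28
  cabin 5: 21 + 13 = 34
  cabin 6: 19 + 18 = 37
  cabin 7: 19 = 19
This matches the lower bound, so 7 is optimal.

7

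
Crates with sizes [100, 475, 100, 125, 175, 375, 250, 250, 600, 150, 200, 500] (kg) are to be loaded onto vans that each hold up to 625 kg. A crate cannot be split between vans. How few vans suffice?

6

Total = 600 + 500 + 475 + 375 + 250 + 250 + 200 + 175 + 150 + 125 + 100 + 100 = 3300 kg.
Lower bound: ⌈3300/625⌉ = 6 vans.
A packing using 6 vans:
  van 1: 600 = 600
  van 2: 500 + 125 = 625
  van 3: 475 + 150 = 625
  van 4: 375 + 250 = 625
  van 5: 250 + 200 + 175 = 625
  van 6: 100 + 100 = 200
This matches the lower bound, so 6 is optimal.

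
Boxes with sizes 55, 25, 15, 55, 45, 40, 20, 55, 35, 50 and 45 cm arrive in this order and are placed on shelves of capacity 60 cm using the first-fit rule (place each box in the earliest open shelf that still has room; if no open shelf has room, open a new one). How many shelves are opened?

  55 → shelf 1 (new)  [load 55/60]
  25 → shelf 2 (new)  [load 25/60]
  15 → shelf 2  [load 40/60]
  55 → shelf 3 (new)  [load 55/60]
  45 → shelf 4 (new)  [load 45/60]
  40 → shelf 5 (new)  [load 40/60]
  20 → shelf 2  [load 60/60]
  55 → shelf 6 (new)  [load 55/60]
  35 → shelf 7 (new)  [load 35/60]
  50 → shelf 8 (new)  [load 50/60]
  45 → shelf 9 (new)  [load 45/60]
9 shelves opened.

9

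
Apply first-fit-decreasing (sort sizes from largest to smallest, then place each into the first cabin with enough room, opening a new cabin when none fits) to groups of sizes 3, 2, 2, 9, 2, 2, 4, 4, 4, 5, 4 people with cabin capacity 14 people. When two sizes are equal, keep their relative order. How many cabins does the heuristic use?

3

Sorted descending: 9, 5, 4, 4, 4, 4, 3, 2, 2, 2, 2.
  9 → cabin 1 (new)  [load 9/14]
  5 → cabin 1  [load 14/14]
  4 → cabin 2 (new)  [load 4/14]
  4 → cabin 2  [load 8/14]
  4 → cabin 2  [load 12/14]
  4 → cabin 3 (new)  [load 4/14]
  3 → cabin 3  [load 7/14]
  2 → cabin 2  [load 14/14]
  2 → cabin 3  [load 9/14]
  2 → cabin 3  [load 11/14]
  2 → cabin 3  [load 13/14]
3 cabins opened.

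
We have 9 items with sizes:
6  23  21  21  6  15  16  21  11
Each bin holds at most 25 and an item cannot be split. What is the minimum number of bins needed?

Total = 23 + 21 + 21 + 21 + 16 + 15 + 11 + 6 + 6 = 140.
Lower bound: ⌈140/25⌉ = 6 bins.
A packing using 7 bins:
  bin 1: 23 = 23
  bin 2: 21 = 21
  bin 3: 21 = 21
  bin 4: 21 = 21
  bin 5: 16 + 6 = 22
  bin 6: 15 + 6 = 21
  bin 7: 11 = 11
No arrangement into 6 bins stays within capacity, so 7 is optimal.

7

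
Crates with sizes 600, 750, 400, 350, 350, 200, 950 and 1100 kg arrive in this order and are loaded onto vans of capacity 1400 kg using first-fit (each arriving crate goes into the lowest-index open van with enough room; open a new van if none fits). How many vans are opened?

4

  600 → van 1 (new)  [load 600/1400]
  750 → van 1  [load 1350/1400]
  400 → van 2 (new)  [load 400/1400]
  350 → van 2  [load 750/1400]
  350 → van 2  [load 1100/1400]
  200 → van 2  [load 1300/1400]
  950 → van 3 (new)  [load 950/1400]
  1100 → van 4 (new)  [load 1100/1400]
4 vans opened.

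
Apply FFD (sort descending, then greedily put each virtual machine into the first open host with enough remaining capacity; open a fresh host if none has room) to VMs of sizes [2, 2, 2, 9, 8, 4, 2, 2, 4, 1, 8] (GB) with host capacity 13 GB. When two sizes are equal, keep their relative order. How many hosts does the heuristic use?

Sorted descending: 9, 8, 8, 4, 4, 2, 2, 2, 2, 2, 1.
  9 → host 1 (new)  [load 9/13]
  8 → host 2 (new)  [load 8/13]
  8 → host 3 (new)  [load 8/13]
  4 → host 1  [load 13/13]
  4 → host 2  [load 12/13]
  2 → host 3  [load 10/13]
  2 → host 3  [load 12/13]
  2 → host 4 (new)  [load 2/13]
  2 → host 4  [load 4/13]
  2 → host 4  [load 6/13]
  1 → host 2  [load 13/13]
4 hosts opened.

4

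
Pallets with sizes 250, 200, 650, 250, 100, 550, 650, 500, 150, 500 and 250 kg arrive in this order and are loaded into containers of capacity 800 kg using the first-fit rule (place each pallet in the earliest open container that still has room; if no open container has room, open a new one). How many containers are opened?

6

  250 → container 1 (new)  [load 250/800]
  200 → container 1  [load 450/800]
  650 → container 2 (new)  [load 650/800]
  250 → container 1  [load 700/800]
  100 → container 1  [load 800/800]
  550 → container 3 (new)  [load 550/800]
  650 → container 4 (new)  [load 650/800]
  500 → container 5 (new)  [load 500/800]
  150 → container 2  [load 800/800]
  500 → container 6 (new)  [load 500/800]
  250 → container 3  [load 800/800]
6 containers opened.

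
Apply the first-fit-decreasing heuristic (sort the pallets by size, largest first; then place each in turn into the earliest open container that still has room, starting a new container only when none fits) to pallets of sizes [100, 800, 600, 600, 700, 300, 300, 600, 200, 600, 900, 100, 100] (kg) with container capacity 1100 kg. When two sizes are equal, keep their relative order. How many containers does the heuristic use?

Sorted descending: 900, 800, 700, 600, 600, 600, 600, 300, 300, 200, 100, 100, 100.
  900 → container 1 (new)  [load 900/1100]
  800 → container 2 (new)  [load 800/1100]
  700 → container 3 (new)  [load 700/1100]
  600 → container 4 (new)  [load 600/1100]
  600 → container 5 (new)  [load 600/1100]
  600 → container 6 (new)  [load 600/1100]
  600 → container 7 (new)  [load 600/1100]
  300 → container 2  [load 1100/1100]
  300 → container 3  [load 1000/1100]
  200 → container 1  [load 1100/1100]
  100 → container 3  [load 1100/1100]
  100 → container 4  [load 700/1100]
  100 → container 4  [load 800/1100]
7 containers opened.

7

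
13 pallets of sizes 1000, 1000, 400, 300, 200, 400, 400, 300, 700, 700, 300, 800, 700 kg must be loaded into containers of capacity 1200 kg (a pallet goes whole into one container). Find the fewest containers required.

7

Total = 1000 + 1000 + 800 + 700 + 700 + 700 + 400 + 400 + 400 + 300 + 300 + 300 + 200 = 7200 kg.
Lower bound: ⌈7200/1200⌉ = 6 containers.
A packing using 7 containers:
  container 1: 1000 + 200 = 1200
  container 2: 1000 = 1000
  container 3: 800 + 400 = 1200
  container 4: 700 + 400 = 1100
  container 5: 700 + 400 = 1100
  container 6: 700 + 300 = 1000
  container 7: 300 + 300 = 600
No arrangement into 6 containers stays within capacity, so 7 is optimal.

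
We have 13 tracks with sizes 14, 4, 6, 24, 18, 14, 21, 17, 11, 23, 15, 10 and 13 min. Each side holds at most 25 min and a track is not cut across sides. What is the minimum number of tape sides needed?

Total = 24 + 23 + 21 + 18 + 17 + 15 + 14 + 14 + 13 + 11 + 10 + 6 + 4 = 190 min.
Lower bound: ⌈190/25⌉ = 8 tape sides.
Also, 9 tracks each exceed 25/2 min, and no two of those can share a side, so at least 9 tape sides are needed.
A packing using 9 tape sides:
  side 1: 24 = 24
  side 2: 23 = 23
  side 3: 21 + 4 = 25
  side 4: 18 + 6 = 24
  side 5: 17 = 17
  side 6: 15 + 10 = 25
  side 7: 14 + 11 = 25
  side 8: 14 = 14
  side 9: 13 = 13
This matches the lower bound, so 9 is optimal.

9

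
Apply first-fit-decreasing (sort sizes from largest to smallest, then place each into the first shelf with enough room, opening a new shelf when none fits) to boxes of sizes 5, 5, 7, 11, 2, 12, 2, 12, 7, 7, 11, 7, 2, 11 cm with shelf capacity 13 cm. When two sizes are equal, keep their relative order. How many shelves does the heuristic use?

9

Sorted descending: 12, 12, 11, 11, 11, 7, 7, 7, 7, 5, 5, 2, 2, 2.
  12 → shelf 1 (new)  [load 12/13]
  12 → shelf 2 (new)  [load 12/13]
  11 → shelf 3 (new)  [load 11/13]
  11 → shelf 4 (new)  [load 11/13]
  11 → shelf 5 (new)  [load 11/13]
  7 → shelf 6 (new)  [load 7/13]
  7 → shelf 7 (new)  [load 7/13]
  7 → shelf 8 (new)  [load 7/13]
  7 → shelf 9 (new)  [load 7/13]
  5 → shelf 6  [load 12/13]
  5 → shelf 7  [load 12/13]
  2 → shelf 3  [load 13/13]
  2 → shelf 4  [load 13/13]
  2 → shelf 5  [load 13/13]
9 shelves opened.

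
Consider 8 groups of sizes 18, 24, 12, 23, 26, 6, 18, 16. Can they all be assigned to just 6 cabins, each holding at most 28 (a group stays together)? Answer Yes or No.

A valid assignment using 6 cabins:
  cabin 1: 26 = 26
  cabin 2: 24 = 24
  cabin 3: 23 = 23
  cabin 4: 18 + 6 = 24
  cabin 5: 18 = 18
  cabin 6: 16 + 12 = 28
Every load is within 28, so 6 cabins suffice.

Yes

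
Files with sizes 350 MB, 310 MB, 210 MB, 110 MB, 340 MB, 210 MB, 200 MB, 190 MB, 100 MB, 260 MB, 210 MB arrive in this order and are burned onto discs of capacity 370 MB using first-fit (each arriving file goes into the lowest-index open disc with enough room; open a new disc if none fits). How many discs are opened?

  350 → disc 1 (new)  [load 350/370]
  310 → disc 2 (new)  [load 310/370]
  210 → disc 3 (new)  [load 210/370]
  110 → disc 3  [load 320/370]
  340 → disc 4 (new)  [load 340/370]
  210 → disc 5 (new)  [load 210/370]
  200 → disc 6 (new)  [load 200/370]
  190 → disc 7 (new)  [load 190/370]
  100 → disc 5  [load 310/370]
  260 → disc 8 (new)  [load 260/370]
  210 → disc 9 (new)  [load 210/370]
9 discs opened.

9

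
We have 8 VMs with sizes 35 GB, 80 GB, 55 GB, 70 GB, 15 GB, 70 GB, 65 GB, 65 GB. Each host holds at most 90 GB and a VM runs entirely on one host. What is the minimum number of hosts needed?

6

Total = 80 + 70 + 70 + 65 + 65 + 55 + 35 + 15 = 455 GB.
Lower bound: ⌈455/90⌉ = 6 hosts.
A packing using 6 hosts:
  host 1: 80 = 80
  host 2: 70 + 15 = 85
  host 3: 70 = 70
  host 4: 65 = 65
  host 5: 65 = 65
  host 6: 55 + 35 = 90
This matches the lower bound, so 6 is optimal.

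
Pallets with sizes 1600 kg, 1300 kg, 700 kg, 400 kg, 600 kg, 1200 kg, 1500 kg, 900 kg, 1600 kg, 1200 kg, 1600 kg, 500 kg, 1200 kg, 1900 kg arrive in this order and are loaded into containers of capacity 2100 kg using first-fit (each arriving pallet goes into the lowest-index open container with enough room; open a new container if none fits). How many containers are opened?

9

  1600 → container 1 (new)  [load 1600/2100]
  1300 → container 2 (new)  [load 1300/2100]
  700 → container 2  [load 2000/2100]
  400 → container 1  [load 2000/2100]
  600 → container 3 (new)  [load 600/2100]
  1200 → container 3  [load 1800/2100]
  1500 → container 4 (new)  [load 1500/2100]
  900 → container 5 (new)  [load 900/2100]
  1600 → container 6 (new)  [load 1600/2100]
  1200 → container 5  [load 2100/2100]
  1600 → container 7 (new)  [load 1600/2100]
  500 → container 4  [load 2000/2100]
  1200 → container 8 (new)  [load 1200/2100]
  1900 → container 9 (new)  [load 1900/2100]
9 containers opened.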